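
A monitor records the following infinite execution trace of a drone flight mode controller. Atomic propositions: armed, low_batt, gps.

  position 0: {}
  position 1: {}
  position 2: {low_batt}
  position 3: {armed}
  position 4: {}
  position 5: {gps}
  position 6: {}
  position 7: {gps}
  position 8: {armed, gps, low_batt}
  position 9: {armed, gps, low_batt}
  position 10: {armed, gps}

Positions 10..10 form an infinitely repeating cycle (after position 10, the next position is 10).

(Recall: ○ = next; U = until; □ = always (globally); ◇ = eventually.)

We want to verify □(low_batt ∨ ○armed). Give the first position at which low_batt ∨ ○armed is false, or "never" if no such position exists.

0

At position 0 the labels are {} and the next position 1 has {}, so low_batt ∨ ○armed is false there. This is the first violation.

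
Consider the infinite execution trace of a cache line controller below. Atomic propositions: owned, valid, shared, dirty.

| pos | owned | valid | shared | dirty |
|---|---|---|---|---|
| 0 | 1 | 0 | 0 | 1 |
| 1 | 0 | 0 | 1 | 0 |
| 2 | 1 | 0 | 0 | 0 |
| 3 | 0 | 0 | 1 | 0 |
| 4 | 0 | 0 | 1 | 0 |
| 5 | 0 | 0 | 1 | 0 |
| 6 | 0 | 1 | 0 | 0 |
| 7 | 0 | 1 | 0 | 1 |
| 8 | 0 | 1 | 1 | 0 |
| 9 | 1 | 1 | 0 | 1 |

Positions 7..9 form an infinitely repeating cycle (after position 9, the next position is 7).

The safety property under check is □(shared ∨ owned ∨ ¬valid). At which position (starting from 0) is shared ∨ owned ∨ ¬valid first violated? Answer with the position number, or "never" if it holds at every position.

6

Check shared ∨ owned ∨ ¬valid at each position in order: 0 ✓, 1 ✓, 2 ✓, 3 ✓, 4 ✓, 5 ✓.
At position 6 the labels are {valid}, so shared ∨ owned ∨ ¬valid is false there. This is the first violation.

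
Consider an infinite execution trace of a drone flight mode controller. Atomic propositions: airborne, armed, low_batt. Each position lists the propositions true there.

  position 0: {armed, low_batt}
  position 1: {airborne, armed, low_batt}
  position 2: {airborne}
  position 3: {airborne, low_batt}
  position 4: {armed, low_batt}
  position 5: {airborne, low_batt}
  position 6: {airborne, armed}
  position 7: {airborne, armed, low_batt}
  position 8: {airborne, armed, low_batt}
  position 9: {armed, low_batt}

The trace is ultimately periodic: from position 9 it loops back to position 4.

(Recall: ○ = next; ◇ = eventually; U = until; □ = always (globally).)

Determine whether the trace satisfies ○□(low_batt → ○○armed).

Violated

The position after 0 is 1; □(low_batt → ○○armed) is false there.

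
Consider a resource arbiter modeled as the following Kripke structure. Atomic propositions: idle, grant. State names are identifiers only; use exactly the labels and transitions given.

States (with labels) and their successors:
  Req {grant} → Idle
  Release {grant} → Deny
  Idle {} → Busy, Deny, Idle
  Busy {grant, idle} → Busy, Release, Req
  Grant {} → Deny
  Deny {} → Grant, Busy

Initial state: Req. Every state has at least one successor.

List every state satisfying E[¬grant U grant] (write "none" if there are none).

States satisfying ¬grant: {Idle, Grant, Deny}.
States satisfying grant: {Req, Release, Busy}.
States satisfying E[¬grant U grant]: {Req, Release, Idle, Busy, Grant, Deny}.

{Req, Release, Idle, Busy, Grant, Deny}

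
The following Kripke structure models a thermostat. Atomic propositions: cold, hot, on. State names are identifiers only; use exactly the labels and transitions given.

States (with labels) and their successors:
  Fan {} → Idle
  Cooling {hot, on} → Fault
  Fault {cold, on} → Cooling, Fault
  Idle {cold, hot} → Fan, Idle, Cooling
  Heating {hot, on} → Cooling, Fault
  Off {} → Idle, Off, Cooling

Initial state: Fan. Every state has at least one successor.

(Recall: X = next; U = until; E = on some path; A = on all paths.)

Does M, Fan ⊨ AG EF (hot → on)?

Satisfied

States satisfying EF (hot → on): {Fan, Cooling, Fault, Idle, Heating, Off}.
States satisfying AG EF (hot → on): {Fan, Cooling, Fault, Idle, Heating, Off}.
Every state reachable from Fan satisfies EF (hot → on).
Fan ∈ Sat(AG EF (hot → on)).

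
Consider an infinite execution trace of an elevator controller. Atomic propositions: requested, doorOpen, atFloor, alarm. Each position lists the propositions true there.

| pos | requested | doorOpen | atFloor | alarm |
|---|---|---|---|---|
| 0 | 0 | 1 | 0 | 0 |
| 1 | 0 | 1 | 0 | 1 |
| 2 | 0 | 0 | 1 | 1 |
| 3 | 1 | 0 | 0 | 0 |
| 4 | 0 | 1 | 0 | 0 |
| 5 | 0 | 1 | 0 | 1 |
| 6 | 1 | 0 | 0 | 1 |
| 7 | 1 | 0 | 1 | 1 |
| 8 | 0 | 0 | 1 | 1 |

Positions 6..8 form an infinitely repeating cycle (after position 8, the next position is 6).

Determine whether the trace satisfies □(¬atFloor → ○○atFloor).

¬atFloor → ○○atFloor must hold at every position from 0 onward. It fails at position 1, so □(¬atFloor → ○○atFloor) is false.
Positions where ¬atFloor holds: 0, 1, 3, 4, 5, 6.
Check ○○atFloor at each: 0→ok, 1→fails, 3→fails, 4→fails, 5→ok, 6→ok.

No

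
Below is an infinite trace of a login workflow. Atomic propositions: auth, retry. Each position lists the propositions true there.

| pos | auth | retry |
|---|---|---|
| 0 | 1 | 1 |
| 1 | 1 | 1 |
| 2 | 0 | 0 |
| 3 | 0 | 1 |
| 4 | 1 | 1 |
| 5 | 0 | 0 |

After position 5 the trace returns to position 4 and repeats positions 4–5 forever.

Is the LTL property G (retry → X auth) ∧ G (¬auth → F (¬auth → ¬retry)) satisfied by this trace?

retry → X auth must hold at every position from 0 onward. It fails at position 1, so G (retry → X auth) is false.
Positions where retry holds: 0, 1, 3, 4.
Check X auth at each: 0→ok, 1→fails, 3→ok, 4→fails.
¬auth → F (¬auth → ¬retry) holds at every position 0..5, and those are all positions ever visited, so G (¬auth → F (¬auth → ¬retry)) holds.
Positions where ¬auth holds: 2, 3, 5.
Check F (¬auth → ¬retry) at each: 2→ok, 3→ok, 5→ok.
At position 0: G (retry → X auth) is false; G (¬auth → F (¬auth → ¬retry)) is true; so G (retry → X auth) ∧ G (¬auth → F (¬auth → ¬retry)) is false.

Does not hold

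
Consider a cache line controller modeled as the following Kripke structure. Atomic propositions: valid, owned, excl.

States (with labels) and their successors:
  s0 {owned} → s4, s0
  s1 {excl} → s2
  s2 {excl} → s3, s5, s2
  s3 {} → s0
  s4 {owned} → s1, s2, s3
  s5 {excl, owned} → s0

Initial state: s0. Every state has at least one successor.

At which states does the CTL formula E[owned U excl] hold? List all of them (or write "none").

States satisfying owned: {s0, s4, s5}.
States satisfying excl: {s1, s2, s5}.
States satisfying E[owned U excl]: {s0, s1, s2, s4, s5}.

{s0, s1, s2, s4, s5}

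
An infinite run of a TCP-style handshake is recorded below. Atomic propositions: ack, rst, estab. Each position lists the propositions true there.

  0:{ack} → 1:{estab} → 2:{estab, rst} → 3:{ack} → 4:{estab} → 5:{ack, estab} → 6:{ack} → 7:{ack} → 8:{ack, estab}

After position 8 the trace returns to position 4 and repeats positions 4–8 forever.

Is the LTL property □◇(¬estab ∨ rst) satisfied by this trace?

Holds

◇(¬estab ∨ rst) holds at every position 0..8, and those are all positions ever visited, so □◇(¬estab ∨ rst) holds.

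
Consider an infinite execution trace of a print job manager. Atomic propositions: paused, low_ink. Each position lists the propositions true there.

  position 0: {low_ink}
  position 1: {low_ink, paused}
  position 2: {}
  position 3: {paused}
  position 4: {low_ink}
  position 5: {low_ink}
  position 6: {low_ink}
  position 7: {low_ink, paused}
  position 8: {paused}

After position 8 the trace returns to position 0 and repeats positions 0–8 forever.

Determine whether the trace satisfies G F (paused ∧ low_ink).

Yes

F (paused ∧ low_ink) holds at every position 0..8, and those are all positions ever visited, so G F (paused ∧ low_ink) holds.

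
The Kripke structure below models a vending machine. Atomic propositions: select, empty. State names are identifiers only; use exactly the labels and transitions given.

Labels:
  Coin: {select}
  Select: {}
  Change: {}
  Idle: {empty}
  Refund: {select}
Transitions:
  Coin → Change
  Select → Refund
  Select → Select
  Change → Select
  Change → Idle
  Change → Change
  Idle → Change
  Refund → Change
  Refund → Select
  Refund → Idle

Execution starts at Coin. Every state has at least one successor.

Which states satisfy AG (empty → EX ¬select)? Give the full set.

{Coin, Select, Change, Idle, Refund}

States satisfying empty → EX ¬select: {Coin, Select, Change, Idle, Refund}.
States satisfying AG (empty → EX ¬select): {Coin, Select, Change, Idle, Refund}.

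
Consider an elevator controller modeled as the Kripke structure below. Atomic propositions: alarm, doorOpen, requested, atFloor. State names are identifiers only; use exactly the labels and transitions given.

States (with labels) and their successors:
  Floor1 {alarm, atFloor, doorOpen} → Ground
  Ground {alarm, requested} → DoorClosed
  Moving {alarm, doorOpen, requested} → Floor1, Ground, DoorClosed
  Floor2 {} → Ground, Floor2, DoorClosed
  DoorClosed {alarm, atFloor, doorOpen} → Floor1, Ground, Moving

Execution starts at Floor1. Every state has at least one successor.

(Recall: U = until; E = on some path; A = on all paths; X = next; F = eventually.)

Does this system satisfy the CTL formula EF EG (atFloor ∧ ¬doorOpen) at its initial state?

States satisfying EG (atFloor ∧ ¬doorOpen): ∅.
States satisfying EF EG (atFloor ∧ ¬doorOpen): ∅.
No suitable path/successor from Floor1 witnesses the formula.
Floor1 ∉ Sat(EF EG (atFloor ∧ ¬doorOpen)).

Violated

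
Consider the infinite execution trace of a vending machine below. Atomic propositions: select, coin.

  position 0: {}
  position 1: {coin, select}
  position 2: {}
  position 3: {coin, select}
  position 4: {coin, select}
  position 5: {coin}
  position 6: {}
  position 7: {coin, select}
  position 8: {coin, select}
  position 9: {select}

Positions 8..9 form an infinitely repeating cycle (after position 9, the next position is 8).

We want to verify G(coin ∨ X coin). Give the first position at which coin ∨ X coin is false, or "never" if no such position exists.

never

coin ∨ X coin holds at every position 0..9, and those are all the positions the trace ever visits, so the invariant G(coin ∨ X coin) is never violated.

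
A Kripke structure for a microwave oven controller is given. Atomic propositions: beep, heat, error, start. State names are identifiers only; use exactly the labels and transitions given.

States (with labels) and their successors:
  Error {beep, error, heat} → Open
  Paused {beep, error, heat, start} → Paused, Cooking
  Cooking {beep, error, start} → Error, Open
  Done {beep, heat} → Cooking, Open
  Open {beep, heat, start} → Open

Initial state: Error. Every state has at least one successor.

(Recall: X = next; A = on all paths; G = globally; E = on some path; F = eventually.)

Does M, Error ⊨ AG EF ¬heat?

Violated

States satisfying EF ¬heat: {Paused, Cooking, Done}.
States satisfying AG EF ¬heat: ∅.
Error is reachable from Error and violates EF ¬heat, so AG fails at Error.
Error ∉ Sat(AG EF ¬heat).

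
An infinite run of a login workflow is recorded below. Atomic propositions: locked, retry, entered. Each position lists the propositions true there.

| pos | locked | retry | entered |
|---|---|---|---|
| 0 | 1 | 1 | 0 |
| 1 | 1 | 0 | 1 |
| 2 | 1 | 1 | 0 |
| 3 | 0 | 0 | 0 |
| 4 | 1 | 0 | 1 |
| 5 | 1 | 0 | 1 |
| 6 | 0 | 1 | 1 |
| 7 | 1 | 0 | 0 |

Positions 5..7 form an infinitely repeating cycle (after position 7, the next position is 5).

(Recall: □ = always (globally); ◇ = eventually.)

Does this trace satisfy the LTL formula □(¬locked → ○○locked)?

Yes

¬locked → ○○locked holds at every position 0..7, and those are all positions ever visited, so □(¬locked → ○○locked) holds.
Positions where ¬locked holds: 3, 6.
Check ○○locked at each: 3→ok, 6→ok.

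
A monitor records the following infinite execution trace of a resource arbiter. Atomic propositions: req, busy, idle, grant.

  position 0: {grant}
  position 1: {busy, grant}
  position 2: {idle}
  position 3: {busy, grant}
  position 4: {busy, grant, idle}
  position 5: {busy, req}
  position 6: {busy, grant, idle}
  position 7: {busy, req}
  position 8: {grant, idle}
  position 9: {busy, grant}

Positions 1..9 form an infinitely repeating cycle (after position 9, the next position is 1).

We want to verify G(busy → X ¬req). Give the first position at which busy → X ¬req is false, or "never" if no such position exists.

Check busy → X ¬req at each position in order: 0 ✓, 1 ✓, 2 ✓, 3 ✓.
At position 4 the labels are {busy, grant, idle} and the next position 5 has {busy, req}, so busy → X ¬req is false there. This is the first violation.

4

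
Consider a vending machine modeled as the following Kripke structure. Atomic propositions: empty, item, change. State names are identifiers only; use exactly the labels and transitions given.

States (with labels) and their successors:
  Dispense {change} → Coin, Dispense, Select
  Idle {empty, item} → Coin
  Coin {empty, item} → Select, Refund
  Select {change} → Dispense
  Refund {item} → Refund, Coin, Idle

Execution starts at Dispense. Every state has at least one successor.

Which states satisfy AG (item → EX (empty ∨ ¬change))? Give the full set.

{Dispense, Idle, Coin, Select, Refund}

States satisfying item → EX (empty ∨ ¬change): {Dispense, Idle, Coin, Select, Refund}.
States satisfying AG (item → EX (empty ∨ ¬change)): {Dispense, Idle, Coin, Select, Refund}.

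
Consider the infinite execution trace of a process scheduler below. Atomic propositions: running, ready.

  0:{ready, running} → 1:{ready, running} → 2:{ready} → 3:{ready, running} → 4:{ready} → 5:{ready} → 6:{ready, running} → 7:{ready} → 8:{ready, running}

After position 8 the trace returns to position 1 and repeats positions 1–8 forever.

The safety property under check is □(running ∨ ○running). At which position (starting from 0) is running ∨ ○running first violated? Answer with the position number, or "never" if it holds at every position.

Check running ∨ ○running at each position in order: 0 ✓, 1 ✓, 2 ✓, 3 ✓.
At position 4 the labels are {ready} and the next position 5 has {ready}, so running ∨ ○running is false there. This is the first violation.

4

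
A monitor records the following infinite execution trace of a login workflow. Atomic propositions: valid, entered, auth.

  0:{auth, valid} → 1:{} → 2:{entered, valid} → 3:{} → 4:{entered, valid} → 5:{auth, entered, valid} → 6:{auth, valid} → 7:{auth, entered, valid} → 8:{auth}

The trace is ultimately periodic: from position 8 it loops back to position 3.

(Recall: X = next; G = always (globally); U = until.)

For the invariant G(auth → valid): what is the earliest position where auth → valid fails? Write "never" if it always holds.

8

Check auth → valid at each position in order: 0 ✓, 1 ✓, 2 ✓, 3 ✓, 4 ✓, 5 ✓, 6 ✓, 7 ✓.
At position 8 the labels are {auth}, so auth → valid is false there. This is the first violation.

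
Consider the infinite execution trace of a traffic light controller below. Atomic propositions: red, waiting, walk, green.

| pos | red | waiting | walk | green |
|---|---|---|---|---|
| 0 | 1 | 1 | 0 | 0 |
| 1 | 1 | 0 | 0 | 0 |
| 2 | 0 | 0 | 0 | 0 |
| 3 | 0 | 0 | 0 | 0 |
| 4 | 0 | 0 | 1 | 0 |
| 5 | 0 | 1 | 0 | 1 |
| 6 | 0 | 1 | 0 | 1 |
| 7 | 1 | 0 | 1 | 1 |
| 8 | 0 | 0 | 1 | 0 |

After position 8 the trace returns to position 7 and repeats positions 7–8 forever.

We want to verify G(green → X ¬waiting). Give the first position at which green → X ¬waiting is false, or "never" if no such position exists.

Check green → X ¬waiting at each position in order: 0 ✓, 1 ✓, 2 ✓, 3 ✓, 4 ✓.
At position 5 the labels are {green, waiting} and the next position 6 has {green, waiting}, so green → X ¬waiting is false there. This is the first violation.

5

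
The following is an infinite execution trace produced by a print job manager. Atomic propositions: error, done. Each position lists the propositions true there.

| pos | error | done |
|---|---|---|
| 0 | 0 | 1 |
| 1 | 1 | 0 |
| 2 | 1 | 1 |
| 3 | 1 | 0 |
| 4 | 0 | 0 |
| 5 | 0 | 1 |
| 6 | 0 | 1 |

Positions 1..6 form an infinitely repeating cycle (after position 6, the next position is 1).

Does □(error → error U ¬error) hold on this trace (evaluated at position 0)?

error → error U ¬error holds at every position 0..6, and those are all positions ever visited, so □(error → error U ¬error) holds.
Positions where error holds: 1, 2, 3.
Check error U ¬error at each: 1→ok, 2→ok, 3→ok.

Holds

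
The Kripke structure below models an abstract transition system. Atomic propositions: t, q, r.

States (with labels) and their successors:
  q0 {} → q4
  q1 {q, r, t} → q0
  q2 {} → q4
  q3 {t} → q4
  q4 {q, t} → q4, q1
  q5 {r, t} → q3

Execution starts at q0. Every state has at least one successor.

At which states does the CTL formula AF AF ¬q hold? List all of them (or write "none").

States satisfying AF ¬q: {q0, q1, q2, q3, q5}.
States satisfying AF AF ¬q: {q0, q1, q2, q3, q5}.

{q0, q1, q2, q3, q5}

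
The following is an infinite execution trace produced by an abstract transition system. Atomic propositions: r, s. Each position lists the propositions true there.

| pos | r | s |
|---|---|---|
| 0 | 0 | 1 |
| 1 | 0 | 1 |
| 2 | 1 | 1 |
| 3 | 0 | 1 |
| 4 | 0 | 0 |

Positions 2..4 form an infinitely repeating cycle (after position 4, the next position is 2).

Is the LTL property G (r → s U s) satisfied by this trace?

r → s U s holds at every position 0..4, and those are all positions ever visited, so G (r → s U s) holds.
Positions where r holds: 2.
Check s U s at each: 2→ok.

Yes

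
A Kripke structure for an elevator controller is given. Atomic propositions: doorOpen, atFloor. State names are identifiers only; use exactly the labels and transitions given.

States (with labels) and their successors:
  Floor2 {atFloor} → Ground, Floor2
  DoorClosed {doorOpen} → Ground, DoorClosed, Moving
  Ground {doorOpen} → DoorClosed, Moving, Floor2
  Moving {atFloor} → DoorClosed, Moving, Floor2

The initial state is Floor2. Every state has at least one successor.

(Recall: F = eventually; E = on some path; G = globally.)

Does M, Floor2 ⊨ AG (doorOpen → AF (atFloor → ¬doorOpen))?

States satisfying doorOpen → AF (atFloor → ¬doorOpen): {Floor2, DoorClosed, Ground, Moving}.
States satisfying AG (doorOpen → AF (atFloor → ¬doorOpen)): {Floor2, DoorClosed, Ground, Moving}.
Every state reachable from Floor2 satisfies doorOpen → AF (atFloor → ¬doorOpen).
Floor2 ∈ Sat(AG (doorOpen → AF (atFloor → ¬doorOpen))).

Holds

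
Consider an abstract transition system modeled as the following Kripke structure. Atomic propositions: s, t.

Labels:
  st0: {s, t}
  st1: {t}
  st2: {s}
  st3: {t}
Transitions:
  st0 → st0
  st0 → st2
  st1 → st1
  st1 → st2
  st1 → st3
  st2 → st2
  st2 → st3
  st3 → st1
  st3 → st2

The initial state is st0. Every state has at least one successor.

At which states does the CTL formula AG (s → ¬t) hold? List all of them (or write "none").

{st1, st2, st3}

States satisfying s → ¬t: {st1, st2, st3}.
States satisfying AG (s → ¬t): {st1, st2, st3}.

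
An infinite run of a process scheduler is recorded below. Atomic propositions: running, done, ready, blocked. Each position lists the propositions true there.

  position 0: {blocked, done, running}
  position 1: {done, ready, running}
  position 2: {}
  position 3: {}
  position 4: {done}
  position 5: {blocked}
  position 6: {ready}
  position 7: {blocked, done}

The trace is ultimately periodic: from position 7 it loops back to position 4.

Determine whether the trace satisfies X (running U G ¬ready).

Violated

The position after 0 is 1; running U G ¬ready is false there.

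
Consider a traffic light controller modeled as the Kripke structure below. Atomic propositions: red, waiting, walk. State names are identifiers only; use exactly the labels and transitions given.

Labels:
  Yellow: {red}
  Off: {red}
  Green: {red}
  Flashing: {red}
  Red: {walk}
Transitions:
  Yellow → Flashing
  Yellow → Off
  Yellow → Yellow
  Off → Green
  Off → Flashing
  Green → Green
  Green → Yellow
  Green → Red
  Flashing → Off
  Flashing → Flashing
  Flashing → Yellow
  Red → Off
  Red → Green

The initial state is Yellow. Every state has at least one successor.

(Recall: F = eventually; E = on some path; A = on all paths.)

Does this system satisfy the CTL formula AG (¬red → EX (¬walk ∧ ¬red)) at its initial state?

No

States satisfying ¬red → EX (¬walk ∧ ¬red): {Yellow, Off, Green, Flashing}.
States satisfying AG (¬red → EX (¬walk ∧ ¬red)): ∅.
Red is reachable from Yellow and violates ¬red → EX (¬walk ∧ ¬red), so AG fails at Yellow.
Yellow ∉ Sat(AG (¬red → EX (¬walk ∧ ¬red))).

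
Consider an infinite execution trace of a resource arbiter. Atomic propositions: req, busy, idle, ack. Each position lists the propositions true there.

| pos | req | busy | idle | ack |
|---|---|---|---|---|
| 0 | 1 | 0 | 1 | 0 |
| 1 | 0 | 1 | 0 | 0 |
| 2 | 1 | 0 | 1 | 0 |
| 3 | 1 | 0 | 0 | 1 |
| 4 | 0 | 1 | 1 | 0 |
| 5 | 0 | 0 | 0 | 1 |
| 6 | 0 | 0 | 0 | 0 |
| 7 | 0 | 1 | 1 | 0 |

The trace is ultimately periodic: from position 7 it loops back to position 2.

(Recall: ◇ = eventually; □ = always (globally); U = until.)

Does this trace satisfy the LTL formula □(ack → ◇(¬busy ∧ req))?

Yes

ack → ◇(¬busy ∧ req) holds at every position 0..7, and those are all positions ever visited, so □(ack → ◇(¬busy ∧ req)) holds.
Positions where ack holds: 3, 5.
Check ◇(¬busy ∧ req) at each: 3→ok, 5→ok.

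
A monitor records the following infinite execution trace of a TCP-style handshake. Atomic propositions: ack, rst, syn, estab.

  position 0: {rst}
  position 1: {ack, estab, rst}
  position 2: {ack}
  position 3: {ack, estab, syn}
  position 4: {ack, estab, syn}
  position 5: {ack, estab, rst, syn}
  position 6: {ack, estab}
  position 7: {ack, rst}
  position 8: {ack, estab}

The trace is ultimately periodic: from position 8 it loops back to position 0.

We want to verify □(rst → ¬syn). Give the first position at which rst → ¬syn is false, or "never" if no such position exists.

Check rst → ¬syn at each position in order: 0 ✓, 1 ✓, 2 ✓, 3 ✓, 4 ✓.
At position 5 the labels are {ack, estab, rst, syn}, so rst → ¬syn is false there. This is the first violation.

5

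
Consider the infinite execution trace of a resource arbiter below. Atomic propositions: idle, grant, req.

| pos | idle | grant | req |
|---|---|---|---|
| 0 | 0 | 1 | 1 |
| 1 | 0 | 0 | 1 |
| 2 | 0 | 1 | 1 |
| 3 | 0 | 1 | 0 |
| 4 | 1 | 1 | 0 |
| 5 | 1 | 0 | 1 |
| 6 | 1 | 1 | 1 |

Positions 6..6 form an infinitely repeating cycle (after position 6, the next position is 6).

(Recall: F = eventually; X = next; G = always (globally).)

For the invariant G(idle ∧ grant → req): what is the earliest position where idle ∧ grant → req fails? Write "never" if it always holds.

Check idle ∧ grant → req at each position in order: 0 ✓, 1 ✓, 2 ✓, 3 ✓.
At position 4 the labels are {grant, idle}, so idle ∧ grant → req is false there. This is the first violation.

4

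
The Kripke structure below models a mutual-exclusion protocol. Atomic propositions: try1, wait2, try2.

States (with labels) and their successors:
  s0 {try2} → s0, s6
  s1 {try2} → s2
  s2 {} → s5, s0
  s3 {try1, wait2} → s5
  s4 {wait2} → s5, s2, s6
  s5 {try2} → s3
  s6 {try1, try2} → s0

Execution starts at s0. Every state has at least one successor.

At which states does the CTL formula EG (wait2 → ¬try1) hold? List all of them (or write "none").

{s0, s1, s2, s4, s6}

States satisfying wait2 → ¬try1: {s0, s1, s2, s4, s5, s6}.
States satisfying EG (wait2 → ¬try1): {s0, s1, s2, s4, s6}.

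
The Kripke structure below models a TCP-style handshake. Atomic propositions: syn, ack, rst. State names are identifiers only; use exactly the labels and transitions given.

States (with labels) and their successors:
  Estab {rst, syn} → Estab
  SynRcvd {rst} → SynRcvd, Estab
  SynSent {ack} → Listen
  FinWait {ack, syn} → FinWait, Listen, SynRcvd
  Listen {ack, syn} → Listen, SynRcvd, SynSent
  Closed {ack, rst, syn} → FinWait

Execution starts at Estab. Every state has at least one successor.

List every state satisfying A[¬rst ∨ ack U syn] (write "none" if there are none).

{Estab, SynSent, FinWait, Listen, Closed}

States satisfying ¬rst ∨ ack: {SynSent, FinWait, Listen, Closed}.
States satisfying syn: {Estab, FinWait, Listen, Closed}.
States satisfying A[¬rst ∨ ack U syn]: {Estab, SynSent, FinWait, Listen, Closed}.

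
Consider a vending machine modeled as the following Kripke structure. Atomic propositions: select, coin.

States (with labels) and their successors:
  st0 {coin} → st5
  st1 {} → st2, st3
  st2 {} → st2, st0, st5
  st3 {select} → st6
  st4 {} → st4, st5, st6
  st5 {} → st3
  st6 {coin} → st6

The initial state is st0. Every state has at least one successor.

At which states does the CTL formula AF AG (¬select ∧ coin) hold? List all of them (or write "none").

States satisfying AG (¬select ∧ coin): {st6}.
States satisfying AF AG (¬select ∧ coin): {st0, st3, st5, st6}.

{st0, st3, st5, st6}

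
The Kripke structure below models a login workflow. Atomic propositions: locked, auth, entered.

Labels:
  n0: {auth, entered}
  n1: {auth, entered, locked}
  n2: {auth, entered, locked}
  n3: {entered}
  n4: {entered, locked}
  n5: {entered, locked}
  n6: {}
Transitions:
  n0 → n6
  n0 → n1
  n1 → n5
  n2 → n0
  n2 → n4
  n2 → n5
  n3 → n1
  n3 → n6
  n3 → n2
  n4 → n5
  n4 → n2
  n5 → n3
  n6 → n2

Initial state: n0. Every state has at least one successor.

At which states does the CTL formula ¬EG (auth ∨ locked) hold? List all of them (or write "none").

States satisfying auth ∨ locked: {n0, n1, n2, n4, n5}.
States satisfying EG (auth ∨ locked): {n2, n4}.
States satisfying ¬EG (auth ∨ locked): {n0, n1, n3, n5, n6}.

{n0, n1, n3, n5, n6}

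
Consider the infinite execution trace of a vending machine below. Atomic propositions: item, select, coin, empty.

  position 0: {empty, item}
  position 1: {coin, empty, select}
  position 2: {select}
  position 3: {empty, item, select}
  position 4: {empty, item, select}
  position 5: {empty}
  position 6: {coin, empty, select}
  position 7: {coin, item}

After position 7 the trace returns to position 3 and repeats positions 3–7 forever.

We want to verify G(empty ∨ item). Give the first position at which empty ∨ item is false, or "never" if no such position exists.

Check empty ∨ item at each position in order: 0 ✓, 1 ✓.
At position 2 the labels are {select}, so empty ∨ item is false there. This is the first violation.

2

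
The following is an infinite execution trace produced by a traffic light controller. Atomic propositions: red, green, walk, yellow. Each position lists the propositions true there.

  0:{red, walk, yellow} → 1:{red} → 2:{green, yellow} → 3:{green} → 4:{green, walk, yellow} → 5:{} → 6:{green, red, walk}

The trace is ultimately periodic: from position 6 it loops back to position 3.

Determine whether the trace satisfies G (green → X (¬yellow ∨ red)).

Does not hold

green → X (¬yellow ∨ red) must hold at every position from 0 onward. It fails at position 3, so G (green → X (¬yellow ∨ red)) is false.
Positions where green holds: 2, 3, 4, 6.
Check X (¬yellow ∨ red) at each: 2→ok, 3→fails, 4→ok, 6→ok.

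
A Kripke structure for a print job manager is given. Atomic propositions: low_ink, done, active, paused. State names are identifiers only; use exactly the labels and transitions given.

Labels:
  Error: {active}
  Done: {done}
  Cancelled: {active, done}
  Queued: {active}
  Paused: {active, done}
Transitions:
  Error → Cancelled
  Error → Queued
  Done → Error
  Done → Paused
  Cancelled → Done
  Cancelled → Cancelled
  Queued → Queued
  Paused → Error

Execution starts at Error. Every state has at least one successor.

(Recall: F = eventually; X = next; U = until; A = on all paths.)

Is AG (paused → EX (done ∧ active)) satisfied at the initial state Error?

Holds

States satisfying paused → EX (done ∧ active): {Error, Done, Cancelled, Queued, Paused}.
States satisfying AG (paused → EX (done ∧ active)): {Error, Done, Cancelled, Queued, Paused}.
Every state reachable from Error satisfies paused → EX (done ∧ active).
Error ∈ Sat(AG (paused → EX (done ∧ active))).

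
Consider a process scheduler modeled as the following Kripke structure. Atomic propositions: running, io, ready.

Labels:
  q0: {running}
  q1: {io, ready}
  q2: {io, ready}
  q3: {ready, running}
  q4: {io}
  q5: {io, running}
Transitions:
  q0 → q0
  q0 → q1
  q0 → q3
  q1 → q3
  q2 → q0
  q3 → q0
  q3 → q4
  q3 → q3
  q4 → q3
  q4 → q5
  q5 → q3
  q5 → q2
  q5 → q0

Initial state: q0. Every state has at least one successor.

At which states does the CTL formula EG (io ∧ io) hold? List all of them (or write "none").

States satisfying io ∧ io: {q1, q2, q4, q5}.
States satisfying EG (io ∧ io): ∅.

none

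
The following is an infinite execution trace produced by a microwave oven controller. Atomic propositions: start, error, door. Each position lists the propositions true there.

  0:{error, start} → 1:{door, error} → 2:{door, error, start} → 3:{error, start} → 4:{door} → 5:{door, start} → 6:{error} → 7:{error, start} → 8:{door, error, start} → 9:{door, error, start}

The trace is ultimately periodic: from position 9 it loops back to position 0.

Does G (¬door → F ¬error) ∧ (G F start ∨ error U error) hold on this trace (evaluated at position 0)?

Satisfied

¬door → F ¬error holds at every position 0..9, and those are all positions ever visited, so G (¬door → F ¬error) holds.
Positions where ¬door holds: 0, 3, 6, 7.
Check F ¬error at each: 0→ok, 3→ok, 6→ok, 7→ok.
At position 0: G (¬door → F ¬error) is true; G F start ∨ error U error is true; so G (¬door → F ¬error) ∧ (G F start ∨ error U error) is true.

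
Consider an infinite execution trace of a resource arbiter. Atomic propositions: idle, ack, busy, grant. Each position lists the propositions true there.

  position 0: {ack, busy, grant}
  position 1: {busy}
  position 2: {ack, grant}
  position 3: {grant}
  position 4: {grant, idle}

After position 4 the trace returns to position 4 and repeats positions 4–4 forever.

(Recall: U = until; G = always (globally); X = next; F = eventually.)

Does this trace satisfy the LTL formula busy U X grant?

Walking from position 0: X grant first holds at position 1, and busy holds at every earlier position along the way, so busy U X grant holds.

Yes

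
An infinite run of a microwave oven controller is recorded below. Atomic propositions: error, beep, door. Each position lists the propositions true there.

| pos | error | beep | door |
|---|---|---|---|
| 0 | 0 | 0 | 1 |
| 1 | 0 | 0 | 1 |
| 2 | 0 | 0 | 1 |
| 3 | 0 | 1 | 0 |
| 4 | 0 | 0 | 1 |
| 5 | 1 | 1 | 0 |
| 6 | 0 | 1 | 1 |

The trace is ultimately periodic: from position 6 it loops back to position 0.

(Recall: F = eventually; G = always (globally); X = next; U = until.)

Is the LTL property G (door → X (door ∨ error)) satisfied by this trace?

door → X (door ∨ error) must hold at every position from 0 onward. It fails at position 2, so G (door → X (door ∨ error)) is false.
Positions where door holds: 0, 1, 2, 4, 6.
Check X (door ∨ error) at each: 0→ok, 1→ok, 2→fails, 4→ok, 6→ok.

Violated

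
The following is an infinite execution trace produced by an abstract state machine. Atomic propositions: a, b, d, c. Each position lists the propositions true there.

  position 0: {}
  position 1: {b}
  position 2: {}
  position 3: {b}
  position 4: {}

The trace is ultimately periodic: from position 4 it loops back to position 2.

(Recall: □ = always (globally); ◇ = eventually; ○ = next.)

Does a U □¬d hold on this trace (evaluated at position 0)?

Satisfied

Walking from position 0: □¬d first holds at position 0, and a holds at every earlier position along the way, so a U □¬d holds.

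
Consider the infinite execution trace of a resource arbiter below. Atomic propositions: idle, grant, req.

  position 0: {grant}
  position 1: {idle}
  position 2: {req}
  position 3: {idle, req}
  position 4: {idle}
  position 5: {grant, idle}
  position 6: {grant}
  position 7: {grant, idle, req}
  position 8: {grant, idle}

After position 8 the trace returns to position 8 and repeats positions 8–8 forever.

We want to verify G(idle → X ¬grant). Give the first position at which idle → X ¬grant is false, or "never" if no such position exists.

Check idle → X ¬grant at each position in order: 0 ✓, 1 ✓, 2 ✓, 3 ✓.
At position 4 the labels are {idle} and the next position 5 has {grant, idle}, so idle → X ¬grant is false there. This is the first violation.

4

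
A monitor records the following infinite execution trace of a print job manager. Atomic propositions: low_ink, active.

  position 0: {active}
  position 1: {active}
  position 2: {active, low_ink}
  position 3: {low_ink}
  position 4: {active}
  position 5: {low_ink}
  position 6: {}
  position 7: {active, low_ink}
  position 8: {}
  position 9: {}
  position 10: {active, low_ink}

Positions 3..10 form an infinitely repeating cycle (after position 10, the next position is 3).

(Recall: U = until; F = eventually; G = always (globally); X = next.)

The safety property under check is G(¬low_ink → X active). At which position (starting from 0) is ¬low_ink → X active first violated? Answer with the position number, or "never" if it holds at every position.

4

Check ¬low_ink → X active at each position in order: 0 ✓, 1 ✓, 2 ✓, 3 ✓.
At position 4 the labels are {active} and the next position 5 has {low_ink}, so ¬low_ink → X active is false there. This is the first violation.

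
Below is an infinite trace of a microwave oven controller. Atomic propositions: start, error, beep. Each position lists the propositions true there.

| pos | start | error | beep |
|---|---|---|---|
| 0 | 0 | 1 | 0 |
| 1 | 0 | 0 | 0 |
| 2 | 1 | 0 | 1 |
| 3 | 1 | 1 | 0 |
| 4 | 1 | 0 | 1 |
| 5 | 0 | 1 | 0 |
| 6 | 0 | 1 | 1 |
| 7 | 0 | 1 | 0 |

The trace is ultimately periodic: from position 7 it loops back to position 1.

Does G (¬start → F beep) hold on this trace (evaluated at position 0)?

¬start → F beep holds at every position 0..7, and those are all positions ever visited, so G (¬start → F beep) holds.
Positions where ¬start holds: 0, 1, 5, 6, 7.
Check F beep at each: 0→ok, 1→ok, 5→ok, 6→ok, 7→ok.

Satisfied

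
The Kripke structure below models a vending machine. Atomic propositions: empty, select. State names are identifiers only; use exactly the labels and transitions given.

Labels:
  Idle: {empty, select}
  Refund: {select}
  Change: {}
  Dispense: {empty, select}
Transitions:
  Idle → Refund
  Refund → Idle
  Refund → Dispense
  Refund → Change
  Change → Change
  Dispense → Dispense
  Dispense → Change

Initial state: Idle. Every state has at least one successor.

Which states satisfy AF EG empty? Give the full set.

{Dispense}

States satisfying EG empty: {Dispense}.
States satisfying AF EG empty: {Dispense}.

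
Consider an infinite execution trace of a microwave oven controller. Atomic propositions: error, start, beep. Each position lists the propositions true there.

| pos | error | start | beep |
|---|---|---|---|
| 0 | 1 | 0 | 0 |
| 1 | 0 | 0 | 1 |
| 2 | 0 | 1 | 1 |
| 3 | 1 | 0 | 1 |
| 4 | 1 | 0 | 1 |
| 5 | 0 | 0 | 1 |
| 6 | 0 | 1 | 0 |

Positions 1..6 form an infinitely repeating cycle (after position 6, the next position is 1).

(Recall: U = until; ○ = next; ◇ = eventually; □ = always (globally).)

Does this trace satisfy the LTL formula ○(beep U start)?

Holds

The position after 0 is 1; beep U start is true there.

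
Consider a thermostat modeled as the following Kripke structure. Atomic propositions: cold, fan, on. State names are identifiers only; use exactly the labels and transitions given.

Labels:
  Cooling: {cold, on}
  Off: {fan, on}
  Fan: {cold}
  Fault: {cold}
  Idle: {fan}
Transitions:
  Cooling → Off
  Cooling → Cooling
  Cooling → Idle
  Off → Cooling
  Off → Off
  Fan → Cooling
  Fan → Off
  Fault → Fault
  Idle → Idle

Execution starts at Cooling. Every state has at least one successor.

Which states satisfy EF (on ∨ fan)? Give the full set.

{Cooling, Off, Fan, Idle}

States satisfying on ∨ fan: {Cooling, Off, Idle}.
States satisfying EF (on ∨ fan): {Cooling, Off, Fan, Idle}.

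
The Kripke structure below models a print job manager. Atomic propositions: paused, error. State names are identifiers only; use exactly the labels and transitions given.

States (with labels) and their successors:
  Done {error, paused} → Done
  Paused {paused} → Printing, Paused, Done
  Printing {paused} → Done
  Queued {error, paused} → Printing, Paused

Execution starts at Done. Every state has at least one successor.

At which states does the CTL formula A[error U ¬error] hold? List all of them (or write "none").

{Paused, Printing, Queued}

States satisfying error: {Done, Queued}.
States satisfying ¬error: {Paused, Printing}.
States satisfying A[error U ¬error]: {Paused, Printing, Queued}.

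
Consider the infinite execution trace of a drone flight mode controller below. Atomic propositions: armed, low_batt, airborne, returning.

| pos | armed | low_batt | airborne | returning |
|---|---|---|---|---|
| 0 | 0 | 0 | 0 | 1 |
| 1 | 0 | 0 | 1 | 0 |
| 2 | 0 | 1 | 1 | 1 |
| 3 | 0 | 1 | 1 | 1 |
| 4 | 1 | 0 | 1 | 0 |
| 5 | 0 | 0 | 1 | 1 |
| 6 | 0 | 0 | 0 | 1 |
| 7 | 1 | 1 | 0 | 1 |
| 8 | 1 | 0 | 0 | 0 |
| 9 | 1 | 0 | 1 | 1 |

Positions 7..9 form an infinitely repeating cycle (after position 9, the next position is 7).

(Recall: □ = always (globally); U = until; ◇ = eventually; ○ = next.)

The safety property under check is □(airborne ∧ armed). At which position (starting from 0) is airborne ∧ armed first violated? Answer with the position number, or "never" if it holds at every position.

0

At position 0 the labels are {returning}, so airborne ∧ armed is false there. This is the first violation.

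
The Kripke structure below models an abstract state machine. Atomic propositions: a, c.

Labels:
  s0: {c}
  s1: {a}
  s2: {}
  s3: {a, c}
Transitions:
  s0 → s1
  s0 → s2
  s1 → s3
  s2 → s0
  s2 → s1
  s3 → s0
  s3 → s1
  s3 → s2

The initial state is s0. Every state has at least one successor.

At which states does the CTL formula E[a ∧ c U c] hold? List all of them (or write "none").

States satisfying a ∧ c: {s3}.
States satisfying c: {s0, s3}.
States satisfying E[a ∧ c U c]: {s0, s3}.

{s0, s3}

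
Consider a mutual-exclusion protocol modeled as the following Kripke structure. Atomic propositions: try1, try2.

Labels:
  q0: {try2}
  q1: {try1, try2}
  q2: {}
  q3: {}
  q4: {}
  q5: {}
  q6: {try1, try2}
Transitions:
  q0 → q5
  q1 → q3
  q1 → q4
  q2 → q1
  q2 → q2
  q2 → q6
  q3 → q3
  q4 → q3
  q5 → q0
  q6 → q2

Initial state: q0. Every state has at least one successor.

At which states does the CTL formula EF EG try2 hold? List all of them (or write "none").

States satisfying EG try2: ∅.
States satisfying EF EG try2: ∅.

none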